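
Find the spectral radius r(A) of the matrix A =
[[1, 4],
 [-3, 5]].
r(A) = sqrt(17) ≈ 4.1231

The eigenvalues of A are the roots of its characteristic polynomial. With M = A (coefficients from the trace and determinant):
  p(λ) = det(λ I - M) = λ^2 - 6λ + 17.
For λ^2 - 6λ + 17 the discriminant is -32. It is negative, so the roots are the complex-conjugate pair λ = 3 ± (sqrt(32)/2) i ≈ 3 ± 2.8284i. For a conjugate pair the product of the roots equals the constant term, so |λ|^2 = 17 and |λ| = sqrt(17) ≈ 4.1231.
Thus the eigenvalues (to 4 decimals) are 3 ± 2.8284i (modulus 4.1231). The spectral radius is the largest modulus: r(A) = sqrt(17) ≈ 4.1231. (Cross-check: r(A) ≤ ||A||_2 ≈ 6.6713; equality holds whenever A is normal, though it can also hold for some non-normal A.)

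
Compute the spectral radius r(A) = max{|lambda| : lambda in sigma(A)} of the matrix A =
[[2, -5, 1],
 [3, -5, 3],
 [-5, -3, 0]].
r(A) ≈ 5.4002

The eigenvalues of A are the roots of its characteristic polynomial. With M = A (coefficients from the trace, the sum of principal 2x2 minors, and det A):
  p(λ) = det(λ I - M) = λ^3 + 3λ^2 + 19λ - 59.
No integer candidate from the rational root theorem (±divisors of 59) is a root, so the roots are irrational. The cubic discriminant is Δ = -172336 < 0, so there is one real root and a complex-conjugate pair. p(2) = -1 and p(3) = 52 have opposite signs, so a root lies in (2, 3); Newton's method refines it to λ ≈ 2.0231. Dividing out (λ - (2.0231)) leaves approximately λ^2 + 5.0231λ + 29.1625. For λ^2 + 5.0231λ + 29.1625 the discriminant is -91.4182. It is negative, so the remaining roots are the complex-conjugate pair λ ≈ -2.5116 ± 4.7806i. Their product equals the constant term, so |λ|^2 ≈ 29.1625 and |λ| ≈ 5.4002.
Thus the eigenvalues (to 4 decimals) are 2.0231 (modulus 2.0231); -2.5116 ± 4.7806i (modulus 5.4002). The spectral radius is the largest modulus: r(A) ≈ 5.4002. (Cross-check: r(A) ≤ ||A||_2 ≈ 8.4492; equality holds whenever A is normal, though it can also hold for some non-normal A.)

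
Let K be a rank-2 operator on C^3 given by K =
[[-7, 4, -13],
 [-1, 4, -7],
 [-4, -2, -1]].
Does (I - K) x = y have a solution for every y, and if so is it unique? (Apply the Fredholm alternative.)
(I - K) is invertible (det(I - K) = -82 ≠ 0), so for every y in C^3 the equation (I - K) x = y has a unique solution.

K has rank 2 and factors as K = U V^T = u1 v1^T + u2 v2^T with u1 = (3, 1, 1), v1 = (-3, 0, -3), u2 = (-2, -2, 1), v2 = (-1, -2, 2) (multiplying out reproduces the displayed K). The nonzero eigenvalues of U V^T coincide with those of the 2 x 2 matrix G = V^T U = [[v1·u1, v1·u2], [v2·u1, v2·u2]] = [[-12, 3], [-3, 8]], and by the Sylvester determinant identity det(I_3 - U V^T) = det(I_2 - V^T U) = det([[13, -3], [3, -7]]) = (13)(-7) - (-3)(3) = -82. (Direct check: I - K =
[[8, -4, 13],
 [1, -3, 7],
 [4, 2, 2]]
has determinant -82.) The finite-dimensional Fredholm alternative says: either (I - K) is invertible, or ker(I - K) ≠ {0} and then range(I - K) = ker((I - K)^*)^⊥, with dim ker(I - K) = dim ker((I - K)^*). Since det(I - K) ≠ 0, 1 is not an eigenvalue of K and ker(I - K) = {0}, so we are in the first case: for every y there is a unique x = (I - K)^(-1) y. (Explicitly, by the Woodbury identity, (I - U V^T)^(-1) = I + U (I_2 - G)^(-1) V^T.)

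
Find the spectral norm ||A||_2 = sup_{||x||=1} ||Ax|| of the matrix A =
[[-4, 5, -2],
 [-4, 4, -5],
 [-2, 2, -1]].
||A||_2 ≈ 10.2977 (= sqrt(largest eigenvalue of A^T A))

||A||_2 = sigma_max(A) = sqrt(lambda_max(A^T A)). Form the symmetric matrix M = A^T A =
[[36, -40, 30],
 [-40, 45, -32],
 [30, -32, 30]].
Its characteristic polynomial (trace, sum of principal 2x2 minors, determinant of M give the coefficients) is
  p(λ) = det(λ I - M) = λ^3 - 111λ^2 + 526λ - 36.
No integer candidate from the rational root theorem (±divisors of 36) is a root, so the roots are irrational. The cubic discriminant is Δ = 2667658964 > 0, so there are three distinct real roots. p(0) = -36 and p(1) = 380 have opposite signs, so a root lies in (0, 1); Newton's method refines it to λ ≈ 0.0695. p(4) = 356 and p(5) = -56 have opposite signs, so a root lies in (4, 5); Newton's method refines it to λ ≈ 4.8876. p(106) = -460 and p(107) = 10450 have opposite signs, so a root lies in (106, 107); Newton's method refines it to λ ≈ 106.0429. Check (Vieta): the three roots sum to 111, matching tr M = 111.
So the eigenvalues of A^T A are ≈ 0.0695, 4.8876, 106.0429 (all ≥ 0, as they must be for A^T A). The largest is λ_max ≈ 106.0429, hence ||A||_2 = sqrt(λ_max) ≈ 10.2977.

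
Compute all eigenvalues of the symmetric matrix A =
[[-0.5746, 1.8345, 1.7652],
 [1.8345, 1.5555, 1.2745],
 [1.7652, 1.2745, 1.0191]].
sigma(A) ≈ {-2, 0, 4}

A is real symmetric, so its spectrum consists of real eigenvalues. Expanding the characteristic polynomial of the displayed matrix gives
  det(λ I - A) = p(λ) = λ^3 + (-2)λ^2 + (-8)λ + (0).
Solving p(λ) = 0 yields eigenvalues ≈ -2, 0, 4. (A is shown rounded to 4 decimals, so these recover the underlying integer eigenvalues to within that precision.)
Verification: the trace of A = 2 equals the sum of eigenvalues 2, and det(A) ≈ 0.0003 matches the eigenvalue product 0.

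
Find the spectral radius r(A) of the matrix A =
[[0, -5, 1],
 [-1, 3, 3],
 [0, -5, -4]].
r(A) ≈ 2.9725

The eigenvalues of A are the roots of its characteristic polynomial. With M = A (coefficients from the trace, the sum of principal 2x2 minors, and det A):
  p(λ) = det(λ I - M) = λ^3 + λ^2 - 2λ - 25.
No integer candidate from the rational root theorem (±divisors of 25) is a root, so the roots are irrational. The cubic discriminant is Δ = -15839 < 0, so there is one real root and a complex-conjugate pair. p(2) = -17 and p(3) = 5 have opposite signs, so a root lies in (2, 3); Newton's method refines it to λ ≈ 2.8295. Dividing out (λ - (2.8295)) leaves approximately λ^2 + 3.8295λ + 8.8355. For λ^2 + 3.8295λ + 8.8355 the discriminant is -20.677. It is negative, so the remaining roots are the complex-conjugate pair λ ≈ -1.9147 ± 2.2736i. Their product equals the constant term, so |λ|^2 ≈ 8.8355 and |λ| ≈ 2.9725.
Thus the eigenvalues (to 4 decimals) are 2.8295 (modulus 2.8295); -1.9147 ± 2.2736i (modulus 2.9725). The spectral radius is the largest modulus: r(A) ≈ 2.9725. (Cross-check: r(A) ≤ ||A||_2 ≈ 8.4768; equality holds whenever A is normal, though it can also hold for some non-normal A.)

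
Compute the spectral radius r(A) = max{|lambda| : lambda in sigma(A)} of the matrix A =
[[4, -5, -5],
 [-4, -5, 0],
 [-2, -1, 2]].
r(A) ≈ 7.2333

The eigenvalues of A are the roots of its characteristic polynomial. With M = A (coefficients from the trace, the sum of principal 2x2 minors, and det A):
  p(λ) = det(λ I - M) = λ^3 - λ^2 - 52λ + 50.
No integer candidate from the rational root theorem (±divisors of 50) is a root, so the roots are irrational. The cubic discriminant is Δ = 544636 > 0, so there are three distinct real roots. p(-8) = -110 and p(-7) = 22 have opposite signs, so a root lies in (-8, -7); Newton's method refines it to λ ≈ -7.1942. p(0) = 50 and p(1) = -2 have opposite signs, so a root lies in (0, 1); Newton's method refines it to λ ≈ 0.9608. p(7) = -20 and p(8) = 82 have opposite signs, so a root lies in (7, 8); Newton's method refines it to λ ≈ 7.2333. Check (Vieta): the three roots sum to 1, matching tr M = 1.
Thus the eigenvalues (to 4 decimals) are -7.1942 (modulus 7.1942); 0.9608 (modulus 0.9608); 7.2333 (modulus 7.2333). The spectral radius is the largest modulus: r(A) ≈ 7.2333. (Cross-check: r(A) ≤ ||A||_2 ≈ 8.3804; equality holds whenever A is normal, though it can also hold for some non-normal A.)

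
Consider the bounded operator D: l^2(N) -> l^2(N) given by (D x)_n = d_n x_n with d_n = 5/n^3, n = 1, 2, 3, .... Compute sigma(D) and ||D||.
sigma(D) = {5/n^3 : n ≥ 1} ∪ {0}; ||D|| = 5

A bounded diagonal operator on l^2 with diagonal entries d_n has spectrum equal to the closure of {d_n : n ≥ 1}: every d_n is an eigenvalue (with eigenvector e_n), so {d_n} ⊂ sigma(D); the spectrum is closed, so its closure is too; and for lambda not in the closure, (D - lambda I) has bounded inverse (the diagonal entries 1/(d_n - lambda) are bounded). For our sequence d_n = 5/n^3, n = 1, 2, 3, ...:
  - {d_n} = {5/n^3 : n ≥ 1}; the only limit point is 0
  - closure = {5/n^3 : n ≥ 1} ∪ {0}
For the norm: a diagonal operator has ||D|| = sup_n |d_n|. Here d_n = 5/n^3 is positive and decreasing, so sup_n |d_n| = d_1 = 5. So ||D|| = 5.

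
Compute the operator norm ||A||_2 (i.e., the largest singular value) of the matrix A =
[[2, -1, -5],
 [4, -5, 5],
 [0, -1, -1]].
||A||_2 ≈ 8.3474 (= sqrt(largest eigenvalue of A^T A))

||A||_2 = sigma_max(A) = sqrt(lambda_max(A^T A)). Form the symmetric matrix M = A^T A =
[[20, -22, 10],
 [-22, 27, -19],
 [10, -19, 51]].
Its characteristic polynomial (trace, sum of principal 2x2 minors, determinant of M give the coefficients) is
  p(λ) = det(λ I - M) = λ^3 - 98λ^2 + 1992λ - 1296.
No integer candidate from the rational root theorem (±divisors of 1296) is a root, so the roots are irrational. The cubic discriminant is Δ = 6121262592 > 0, so there are three distinct real roots. p(0) = -1296 and p(1) = 599 have opposite signs, so a root lies in (0, 1); Newton's method refines it to λ ≈ 0.6727. p(27) = 729 and p(28) = -400 have opposite signs, so a root lies in (27, 28); Newton's method refines it to λ ≈ 27.6488. p(69) = -1917 and p(70) = 944 have opposite signs, so a root lies in (69, 70); Newton's method refines it to λ ≈ 69.6785. Check (Vieta): the three roots sum to 98, matching tr M = 98.
So the eigenvalues of A^T A are ≈ 0.6727, 27.6488, 69.6785 (all ≥ 0, as they must be for A^T A). The largest is λ_max ≈ 69.6785, hence ||A||_2 = sqrt(λ_max) ≈ 8.3474.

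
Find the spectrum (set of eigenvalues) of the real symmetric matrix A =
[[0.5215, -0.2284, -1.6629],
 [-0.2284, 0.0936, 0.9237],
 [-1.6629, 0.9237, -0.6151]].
sigma(A) ≈ {-2, 0, 2}

A is real symmetric, so its spectrum consists of real eigenvalues. Expanding the characteristic polynomial of the displayed matrix gives
  det(λ I - A) = p(λ) = λ^3 + (0)λ^2 + (-4)λ + (0).
Solving p(λ) = 0 yields eigenvalues ≈ -2, 0, 2. (A is shown rounded to 4 decimals, so these recover the underlying integer eigenvalues to within that precision.)
Verification: the trace of A = 0 equals the sum of eigenvalues 0, and det(A) ≈ -0.0001 matches the eigenvalue product 0.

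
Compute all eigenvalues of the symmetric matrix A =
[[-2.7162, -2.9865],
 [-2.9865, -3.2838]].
sigma(A) ≈ {-6, 0}

A is real symmetric, so its spectrum consists of real eigenvalues. Expanding the characteristic polynomial of the displayed matrix gives
  det(λ I - A) = p(λ) = λ^2 + (6)λ + (0).
Solving p(λ) = 0 yields eigenvalues ≈ -6, 0. (A is shown rounded to 4 decimals, so these recover the underlying integer eigenvalues to within that precision.)
Verification: the trace of A = -6 equals the sum of eigenvalues -6, and det(A) ≈ 0.0003 matches the eigenvalue product 0.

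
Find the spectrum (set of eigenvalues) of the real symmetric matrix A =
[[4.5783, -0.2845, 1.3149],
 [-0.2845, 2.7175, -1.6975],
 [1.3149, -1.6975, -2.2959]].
sigma(A) ≈ {-3, 3, 5}

A is real symmetric, so its spectrum consists of real eigenvalues. Expanding the characteristic polynomial of the displayed matrix gives
  det(λ I - A) = p(λ) = λ^3 + (-5)λ^2 + (-9)λ + (45).
Solving p(λ) = 0 yields eigenvalues ≈ -3, 3, 5. (A is shown rounded to 4 decimals, so these recover the underlying integer eigenvalues to within that precision.)
Verification: the trace of A = 5 equals the sum of eigenvalues 5, and det(A) ≈ -44.9995 matches the eigenvalue product -45.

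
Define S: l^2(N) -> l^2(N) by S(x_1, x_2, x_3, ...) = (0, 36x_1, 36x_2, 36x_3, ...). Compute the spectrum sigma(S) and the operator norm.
sigma(S) = closed disk {z in C : |z| ≤ 36}; ||S|| = 36

Note S = 36·U where U is the unit right shift (U x)_k = x_{k-1} (with x_0 := 0); so ||S|| = 36||U|| and sigma(S) = 36·sigma(U). ||S x||^2 = sum_{k≥1} |36x_k|^2 = 1296||x||^2, so ||S|| = 36 and sigma(S) ⊂ {|z| ≤ 36}. For any |lambda| < 36, the equation (S - lambda I) x = 0 forces x_1 = 0, then 36x_k = lambda x_{k+1} ⇒ x = 0, so S has no eigenvalues. But (S - lambda I) is not surjective for |lambda| < 36: solving (S - lambda I) x = e_1 would require x_n proportional to (lambda/36)^(-n), which is not in l^2. So every |lambda| < 36 lies in the residual spectrum. The boundary |lambda| = 36 is in the approximate point spectrum (the spectrum is closed). Hence sigma(S) is the closed disk of radius 36.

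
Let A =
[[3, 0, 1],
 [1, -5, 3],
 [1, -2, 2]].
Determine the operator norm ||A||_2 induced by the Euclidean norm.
||A||_2 ≈ 6.7119 (= sqrt(largest eigenvalue of A^T A))

||A||_2 = sigma_max(A) = sqrt(lambda_max(A^T A)). Form the symmetric matrix M = A^T A =
[[11, -7, 8],
 [-7, 29, -19],
 [8, -19, 14]].
Its characteristic polynomial (trace, sum of principal 2x2 minors, determinant of M give the coefficients) is
  p(λ) = det(λ I - M) = λ^3 - 54λ^2 + 405λ - 81.
No integer candidate from the rational root theorem (±divisors of 81) is a root, so the roots are irrational. The cubic discriminant is Δ = 193267377 > 0, so there are three distinct real roots. p(0) = -81 and p(1) = 271 have opposite signs, so a root lies in (0, 1); Newton's method refines it to λ ≈ 0.2056. p(8) = 215 and p(9) = -81 have opposite signs, so a root lies in (8, 9); Newton's method refines it to λ ≈ 8.7445. p(45) = -81 and p(46) = 1621 have opposite signs, so a root lies in (45, 46); Newton's method refines it to λ ≈ 45.0499. Check (Vieta): the three roots sum to 54, matching tr M = 54.
So the eigenvalues of A^T A are ≈ 0.2056, 8.7445, 45.0499 (all ≥ 0, as they must be for A^T A). The largest is λ_max ≈ 45.0499, hence ||A||_2 = sqrt(λ_max) ≈ 6.7119.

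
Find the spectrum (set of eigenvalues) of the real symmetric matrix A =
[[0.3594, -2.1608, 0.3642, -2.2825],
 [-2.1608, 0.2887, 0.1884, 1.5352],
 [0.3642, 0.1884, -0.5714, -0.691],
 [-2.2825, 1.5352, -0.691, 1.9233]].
sigma(A) ≈ {-2, -1, 0, 5}

A is real symmetric, so its spectrum consists of real eigenvalues. Expanding the characteristic polynomial of the displayed matrix gives
  det(λ I - A) = p(λ) = λ^4 + (-2)λ^3 + (-13)λ^2 + (-10)λ + (0).
Solving p(λ) = 0 yields eigenvalues ≈ -2, -1, 0, 5. (A is shown rounded to 4 decimals, so these recover the underlying integer eigenvalues to within that precision.)
Verification: the trace of A = 2 equals the sum of eigenvalues 2, and det(A) ≈ -0.0001 matches the eigenvalue product 0.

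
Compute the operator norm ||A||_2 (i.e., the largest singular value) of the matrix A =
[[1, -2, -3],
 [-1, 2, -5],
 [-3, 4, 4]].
||A||_2 ≈ 7.7279 (= sqrt(largest eigenvalue of A^T A))

||A||_2 = sigma_max(A) = sqrt(lambda_max(A^T A)). Form the symmetric matrix M = A^T A =
[[11, -16, -10],
 [-16, 24, 12],
 [-10, 12, 50]].
Its characteristic polynomial (trace, sum of principal 2x2 minors, determinant of M give the coefficients) is
  p(λ) = det(λ I - M) = λ^3 - 85λ^2 + 1514λ - 256.
No integer candidate from the rational root theorem (±divisors of 256) is a root, so the roots are irrational. The cubic discriminant is Δ = 2641947172 > 0, so there are three distinct real roots. p(0) = -256 and p(1) = 1174 have opposite signs, so a root lies in (0, 1); Newton's method refines it to λ ≈ 0.1707. p(25) = 94 and p(26) = -776 have opposite signs, so a root lies in (25, 26); Newton's method refines it to λ ≈ 25.109. p(59) = -1436 and p(60) = 584 have opposite signs, so a root lies in (59, 60); Newton's method refines it to λ ≈ 59.7202. Check (Vieta): the three roots sum to 85, matching tr M = 85.
So the eigenvalues of A^T A are ≈ 0.1707, 25.109, 59.7202 (all ≥ 0, as they must be for A^T A). The largest is λ_max ≈ 59.7202, hence ||A||_2 = sqrt(λ_max) ≈ 7.7279.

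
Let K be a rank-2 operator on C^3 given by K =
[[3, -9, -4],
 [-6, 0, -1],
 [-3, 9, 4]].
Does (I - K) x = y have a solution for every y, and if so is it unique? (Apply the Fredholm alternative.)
(I - K) is invertible (det(I - K) = -51 ≠ 0), so for every y in C^3 the equation (I - K) x = y has a unique solution.

K has rank 2 and factors as K = U V^T = u1 v1^T + u2 v2^T with u1 = (3, 3, -3), v1 = (0, -2, -1), u2 = (-1, 2, 1), v2 = (-3, 3, 1) (multiplying out reproduces the displayed K). The nonzero eigenvalues of U V^T coincide with those of the 2 x 2 matrix G = V^T U = [[v1·u1, v1·u2], [v2·u1, v2·u2]] = [[-3, -5], [-3, 10]], and by the Sylvester determinant identity det(I_3 - U V^T) = det(I_2 - V^T U) = det([[4, 5], [3, -9]]) = (4)(-9) - (5)(3) = -51. (Direct check: I - K =
[[-2, 9, 4],
 [6, 1, 1],
 [3, -9, -3]]
has determinant -51.) The finite-dimensional Fredholm alternative says: either (I - K) is invertible, or ker(I - K) ≠ {0} and then range(I - K) = ker((I - K)^*)^⊥, with dim ker(I - K) = dim ker((I - K)^*). Since det(I - K) ≠ 0, 1 is not an eigenvalue of K and ker(I - K) = {0}, so we are in the first case: for every y there is a unique x = (I - K)^(-1) y. (Explicitly, by the Woodbury identity, (I - U V^T)^(-1) = I + U (I_2 - G)^(-1) V^T.)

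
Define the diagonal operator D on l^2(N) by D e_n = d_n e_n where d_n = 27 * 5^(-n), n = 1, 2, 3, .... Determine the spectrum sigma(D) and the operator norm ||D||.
sigma(D) = {27 * 5^(-n) : n ≥ 1} ∪ {0}; ||D|| = 27/5

A bounded diagonal operator on l^2 with diagonal entries d_n has spectrum equal to the closure of {d_n : n ≥ 1}: every d_n is an eigenvalue (with eigenvector e_n), so {d_n} ⊂ sigma(D); the spectrum is closed, so its closure is too; and for lambda not in the closure, (D - lambda I) has bounded inverse (the diagonal entries 1/(d_n - lambda) are bounded). For our sequence d_n = 27 * 5^(-n), n = 1, 2, 3, ...:
  - {d_n} = {27 * 5^(-n) : n ≥ 1}; the only limit point is 0
  - closure = {27 * 5^(-n) : n ≥ 1} ∪ {0}
For the norm: a diagonal operator has ||D|| = sup_n |d_n|. Here d_n = 27 * 5^(-n) is positive and decreasing, so sup_n |d_n| = d_1 = 27/5. So ||D|| = 27/5.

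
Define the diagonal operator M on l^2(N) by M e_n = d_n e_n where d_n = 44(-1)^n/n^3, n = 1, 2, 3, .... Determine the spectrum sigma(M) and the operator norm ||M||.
sigma(M) = {44(-1)^n/n^3 : n ≥ 1} ∪ {0}; ||M|| = 44

A bounded diagonal operator on l^2 with diagonal entries d_n has spectrum equal to the closure of {d_n : n ≥ 1}: every d_n is an eigenvalue (with eigenvector e_n), so {d_n} ⊂ sigma(M); the spectrum is closed, so its closure is too; and for lambda not in the closure, (M - lambda I) has bounded inverse (the diagonal entries 1/(d_n - lambda) are bounded). For our sequence d_n = 44(-1)^n/n^3, n = 1, 2, 3, ...:
  - {d_n} = {44(-1)^n/n^3 : n ≥ 1}; the only limit point is 0
  - closure = {44(-1)^n/n^3 : n ≥ 1} ∪ {0}
For the norm: a diagonal operator has ||M|| = sup_n |d_n|. Here |d_n| = 44/n^3 is decreasing, so sup_n |d_n| = |d_1| = 44. So ||M|| = 44.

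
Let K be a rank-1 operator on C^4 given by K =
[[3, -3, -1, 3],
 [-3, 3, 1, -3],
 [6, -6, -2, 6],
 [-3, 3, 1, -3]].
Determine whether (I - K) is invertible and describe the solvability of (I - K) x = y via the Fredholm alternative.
(I - K) is singular (det(I - K) = 0, i.e. 1 ∈ sigma(K)). (I - K) x = y is solvable iff y ⊥ ker((I - K)^*) = span{(3, -3, -1, 3)}, i.e. iff 3y_1 - 3y_2 - y_3 + 3y_4 = 0. When solvable, the solutions are x = y + c·(1, -1, 2, -1), c arbitrary (ker(I - K) = span{(1, -1, 2, -1)}, dimension 1).

K has rank 1, so it is an outer product K = u v^T: every row of K is a multiple of one row vector. Reading off the entries, u = (1, -1, 2, -1) and v = (3, -3, -1, 3) (row i of K equals u_i·v^T). A rank-one matrix u v^T satisfies K u = u (v·u) and kills the (3)-dimensional subspace v^⊥, so its characteristic polynomial is lambda^3 (lambda - v·u) with v·u = tr K = 1. Hence the eigenvalues of I - K are 1 (multiplicity 3) and 1 - (1) = 0, so det(I - K) = 0. (Direct check: I - K =
[[-2, 3, 1, -3],
 [3, -2, -1, 3],
 [-6, 6, 3, -6],
 [3, -3, -1, 4]]
has determinant 0.) So 1 is an eigenvalue of K and (I - K) is not invertible. The finite-dimensional Fredholm alternative says: either (I - K) is invertible, or ker(I - K) ≠ {0} and then range(I - K) = ker((I - K)^*)^⊥, with dim ker(I - K) = dim ker((I - K)^*). We are in the second case, so we need both kernels. Kernel of I - K: (I - K) u = u - u (v·u) = u - u = 0, so ker(I - K) = span{u} = span{(1, -1, 2, -1)} (it is exactly 1-dimensional because rank(I - K) = 3). Kernel of the adjoint: K is real, so (I - K)^* = I - K^T = I - v u^T, and (I - v u^T) v = v - v (u·v) = 0; hence ker((I - K)^*) = span{v} = span{(3, -3, -1, 3)}. Therefore (I - K) x = y is solvable iff <y, v> = 0, i.e. iff 3y_1 - 3y_2 - y_3 + 3y_4 = 0. When this holds, K y = u (v·y) = 0, so (I - K) y = y and x = y is a particular solution; the full solution set is the line x = y + c·u = y + c·(1, -1, 2, -1), c ∈ C.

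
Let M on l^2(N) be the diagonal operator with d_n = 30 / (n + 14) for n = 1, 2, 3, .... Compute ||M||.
||M|| = 2 (attained at n = 1)

For M diagonal, ||M|| = sup_n |d_n| = sup_n 30/(n + 14). This is positive and strictly decreasing in n, so the supremum is attained at n = 1: d_1 = 30/(1 + 14) = 2. Hence ||M|| = 2.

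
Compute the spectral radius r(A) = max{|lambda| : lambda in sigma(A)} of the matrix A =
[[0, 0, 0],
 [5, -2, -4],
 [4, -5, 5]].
r(A) = (3 + sqrt(129))/2 ≈ 7.1789

The eigenvalues of A are the roots of its characteristic polynomial. With M = A (coefficients from the trace, the sum of principal 2x2 minors, and det A):
  p(λ) = det(λ I - M) = λ^3 - 3λ^2 - 30λ.
The constant term is 0, so λ = 0 is a root. Dividing out λ leaves p(λ) = λ(λ^2 - 3λ - 30). For λ^2 - 3λ - 30 the discriminant is 129. It is nonnegative but not a perfect square, so the roots are real and irrational: λ = (3 ± sqrt(129))/2 ≈ 7.1789, -4.1789.
Thus the eigenvalues (to 4 decimals) are 7.1789 (modulus 7.1789); -4.1789 (modulus 4.1789); 0 (modulus 0). The spectral radius is the largest modulus: r(A) = (3 + sqrt(129))/2 ≈ 7.1789. (Cross-check: r(A) ≤ ||A||_2 ≈ 8.3666; equality holds whenever A is normal, though it can also hold for some non-normal A.)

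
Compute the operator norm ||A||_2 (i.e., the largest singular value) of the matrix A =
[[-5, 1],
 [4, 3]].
||A||_2 = sqrt((51 + sqrt(1157))/2) ≈ 6.5198 (= sqrt(largest eigenvalue of A^T A))

||A||_2 = sigma_max(A) = sqrt(lambda_max(A^T A)). Form the symmetric matrix M = A^T A =
[[41, 7],
 [7, 10]].
Its characteristic polynomial (trace, determinant of M give the coefficients) is
  p(λ) = det(λ I - M) = λ^2 - 51λ + 361.
For λ^2 - 51λ + 361 the discriminant is 1157. It is nonnegative but not a perfect square, so the roots are real and irrational: λ = (51 ± sqrt(1157))/2 ≈ 42.5074, 8.4926.
So the eigenvalues of A^T A are ≈ 8.4926, 42.5074 (all ≥ 0, as they must be for A^T A). The largest is λ_max = (51 + sqrt(1157))/2 ≈ 42.5074, hence ||A||_2 = sqrt(λ_max) = sqrt((51 + sqrt(1157))/2) ≈ 6.5198.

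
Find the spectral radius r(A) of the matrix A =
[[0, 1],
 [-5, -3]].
r(A) = sqrt(5) ≈ 2.2361

The eigenvalues of A are the roots of its characteristic polynomial. With M = A (coefficients from the trace and determinant):
  p(λ) = det(λ I - M) = λ^2 + 3λ + 5.
For λ^2 + 3λ + 5 the discriminant is -11. It is negative, so the roots are the complex-conjugate pair λ = -3/2 ± (sqrt(11)/2) i ≈ -1.5 ± 1.6583i. For a conjugate pair the product of the roots equals the constant term, so |λ|^2 = 5 and |λ| = sqrt(5) ≈ 2.2361.
Thus the eigenvalues (to 4 decimals) are -1.5 ± 1.6583i (modulus 2.2361). The spectral radius is the largest modulus: r(A) = sqrt(5) ≈ 2.2361. (Cross-check: r(A) ≤ ||A||_2 ≈ 5.8541; equality holds whenever A is normal, though it can also hold for some non-normal A.)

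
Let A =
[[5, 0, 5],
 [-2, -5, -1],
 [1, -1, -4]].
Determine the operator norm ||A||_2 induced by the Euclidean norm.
||A||_2 ≈ 7.9983 (= sqrt(largest eigenvalue of A^T A))

||A||_2 = sigma_max(A) = sqrt(lambda_max(A^T A)). Form the symmetric matrix M = A^T A =
[[30, 9, 23],
 [9, 26, 9],
 [23, 9, 42]].
Its characteristic polynomial (trace, sum of principal 2x2 minors, determinant of M give the coefficients) is
  p(λ) = det(λ I - M) = λ^3 - 98λ^2 + 2441λ - 16900.
No integer candidate from the rational root theorem (±divisors of 16900) is a root, so the roots are irrational. The cubic discriminant is Δ = 480709440 > 0, so there are three distinct real roots. p(11) = -576 and p(12) = 8 have opposite signs, so a root lies in (11, 12); Newton's method refines it to λ ≈ 11.9847. p(22) = 18 and p(23) = -432 have opposite signs, so a root lies in (22, 23); Newton's method refines it to λ ≈ 22.0428. p(63) = -2032 and p(64) = 60 have opposite signs, so a root lies in (63, 64); Newton's method refines it to λ ≈ 63.9725. Check (Vieta): the three roots sum to 98, matching tr M = 98.
So the eigenvalues of A^T A are ≈ 11.9847, 22.0428, 63.9725 (all ≥ 0, as they must be for A^T A). The largest is λ_max ≈ 63.9725, hence ||A||_2 = sqrt(λ_max) ≈ 7.9983.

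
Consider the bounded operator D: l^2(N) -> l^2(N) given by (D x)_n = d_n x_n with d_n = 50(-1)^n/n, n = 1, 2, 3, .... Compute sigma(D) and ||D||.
sigma(D) = {50(-1)^n/n : n ≥ 1} ∪ {0}; ||D|| = 50

A bounded diagonal operator on l^2 with diagonal entries d_n has spectrum equal to the closure of {d_n : n ≥ 1}: every d_n is an eigenvalue (with eigenvector e_n), so {d_n} ⊂ sigma(D); the spectrum is closed, so its closure is too; and for lambda not in the closure, (D - lambda I) has bounded inverse (the diagonal entries 1/(d_n - lambda) are bounded). For our sequence d_n = 50(-1)^n/n, n = 1, 2, 3, ...:
  - {d_n} = {50(-1)^n/n : n ≥ 1}; the only limit point is 0
  - closure = {50(-1)^n/n : n ≥ 1} ∪ {0}
For the norm: a diagonal operator has ||D|| = sup_n |d_n|. Here |d_n| = 50/n is decreasing, so sup_n |d_n| = |d_1| = 50. So ||D|| = 50.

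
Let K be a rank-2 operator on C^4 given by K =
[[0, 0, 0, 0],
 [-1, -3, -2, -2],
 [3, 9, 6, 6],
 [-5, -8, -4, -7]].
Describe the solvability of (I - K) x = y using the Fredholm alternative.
(I - K) is invertible (det(I - K) = -8 ≠ 0), so for every y in C^4 the equation (I - K) x = y has a unique solution.

K has rank 2 and factors as K = U V^T = u1 v1^T + u2 v2^T with u1 = (0, -1, 3, -3), v1 = (1, 3, 2, 2), u2 = (0, 0, 0, -1), v2 = (2, -1, -2, 1) (multiplying out reproduces the displayed K). The nonzero eigenvalues of U V^T coincide with those of the 2 x 2 matrix G = V^T U = [[v1·u1, v1·u2], [v2·u1, v2·u2]] = [[-3, -2], [-8, -1]], and by the Sylvester determinant identity det(I_4 - U V^T) = det(I_2 - V^T U) = det([[4, 2], [8, 2]]) = (4)(2) - (2)(8) = -8. (Direct check: I - K =
[[1, 0, 0, 0],
 [1, 4, 2, 2],
 [-3, -9, -5, -6],
 [5, 8, 4, 8]]
has determinant -8.) The finite-dimensional Fredholm alternative says: either (I - K) is invertible, or ker(I - K) ≠ {0} and then range(I - K) = ker((I - K)^*)^⊥, with dim ker(I - K) = dim ker((I - K)^*). Since det(I - K) ≠ 0, 1 is not an eigenvalue of K and ker(I - K) = {0}, so we are in the first case: for every y there is a unique x = (I - K)^(-1) y. (Explicitly, by the Woodbury identity, (I - U V^T)^(-1) = I + U (I_2 - G)^(-1) V^T.)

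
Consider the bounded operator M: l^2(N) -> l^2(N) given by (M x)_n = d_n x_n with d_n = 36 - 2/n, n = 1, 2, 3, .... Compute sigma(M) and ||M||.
sigma(M) = {36 - 2/n : n ≥ 1} ∪ {36}; ||M|| = 36

A bounded diagonal operator on l^2 with diagonal entries d_n has spectrum equal to the closure of {d_n : n ≥ 1}: every d_n is an eigenvalue (with eigenvector e_n), so {d_n} ⊂ sigma(M); the spectrum is closed, so its closure is too; and for lambda not in the closure, (M - lambda I) has bounded inverse (the diagonal entries 1/(d_n - lambda) are bounded). For our sequence d_n = 36 - 2/n, n = 1, 2, 3, ...:
  - {d_n} = {36 - 2/n : n ≥ 1}; the only limit point is 36
  - closure = {36 - 2/n : n ≥ 1} ∪ {36}
For the norm: a diagonal operator has ||M|| = sup_n |d_n|. Here d_n = 36 - 2/n increases monotonically from d_1 = 34 toward 36, with all terms in [34, 36); so sup_n |d_n| = 36 (the supremum is the limit, not attained). So ||M|| = 36.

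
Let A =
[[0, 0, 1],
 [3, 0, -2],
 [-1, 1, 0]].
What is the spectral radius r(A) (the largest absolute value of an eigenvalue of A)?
r(A) ≈ 1.9154

The eigenvalues of A are the roots of its characteristic polynomial. With M = A (coefficients from the trace, the sum of principal 2x2 minors, and det A):
  p(λ) = det(λ I - M) = λ^3 + 3λ - 3.
No integer candidate from the rational root theorem (±divisors of 3) is a root, so the roots are irrational. The cubic discriminant is Δ = -351 < 0, so there is one real root and a complex-conjugate pair. p(0) = -3 and p(1) = 1 have opposite signs, so a root lies in (0, 1); Newton's method refines it to λ ≈ 0.8177. Dividing out (λ - (0.8177)) leaves approximately λ^2 + 0.8177λ + 3.6687. For λ^2 + 0.8177λ + 3.6687 the discriminant is -14.0061. It is negative, so the remaining roots are the complex-conjugate pair λ ≈ -0.4089 ± 1.8712i. Their product equals the constant term, so |λ|^2 ≈ 3.6687 and |λ| ≈ 1.9154.
Thus the eigenvalues (to 4 decimals) are 0.8177 (modulus 0.8177); -0.4089 ± 1.8712i (modulus 1.9154). The spectral radius is the largest modulus: r(A) ≈ 1.9154. (Cross-check: r(A) ≤ ||A||_2 ≈ 3.7488; equality holds whenever A is normal, though it can also hold for some non-normal A.)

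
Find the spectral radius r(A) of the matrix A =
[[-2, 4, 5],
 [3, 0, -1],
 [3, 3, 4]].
r(A) ≈ 6.454

The eigenvalues of A are the roots of its characteristic polynomial. With M = A (coefficients from the trace, the sum of principal 2x2 minors, and det A):
  p(λ) = det(λ I - M) = λ^3 - 2λ^2 - 32λ + 21.
No integer candidate from the rational root theorem (±divisors of 21) is a root, so the roots are irrational. The cubic discriminant is Δ = 148125 > 0, so there are three distinct real roots. p(-6) = -75 and p(-5) = 6 have opposite signs, so a root lies in (-6, -5); Newton's method refines it to λ ≈ -5.0929. p(0) = 21 and p(1) = -12 have opposite signs, so a root lies in (0, 1); Newton's method refines it to λ ≈ 0.6389. p(6) = -27 and p(7) = 42 have opposite signs, so a root lies in (6, 7); Newton's method refines it to λ ≈ 6.454. Check (Vieta): the three roots sum to 2, matching tr M = 2.
Thus the eigenvalues (to 4 decimals) are -5.0929 (modulus 5.0929); 0.6389 (modulus 0.6389); 6.454 (modulus 6.454). The spectral radius is the largest modulus: r(A) ≈ 6.454. (Cross-check: r(A) ≤ ||A||_2 ≈ 8.1615; equality holds whenever A is normal, though it can also hold for some non-normal A.)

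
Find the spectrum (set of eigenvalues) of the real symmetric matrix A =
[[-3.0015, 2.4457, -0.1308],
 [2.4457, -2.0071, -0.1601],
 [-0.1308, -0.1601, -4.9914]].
sigma(A) ≈ {-5, 0} (-5 with multiplicity 2)

A is real symmetric, so its spectrum consists of real eigenvalues. Expanding the characteristic polynomial of the displayed matrix gives
  det(λ I - A) = p(λ) = λ^3 + (10)λ^2 + (25)λ + (0).
Solving p(λ) = 0 yields eigenvalues ≈ -5, -5, 0. (A is shown rounded to 4 decimals, so these recover the underlying integer eigenvalues to within that precision.)
Verification: the trace of A = -10 equals the sum of eigenvalues -10, and det(A) ≈ -0.0002 matches the eigenvalue product 0.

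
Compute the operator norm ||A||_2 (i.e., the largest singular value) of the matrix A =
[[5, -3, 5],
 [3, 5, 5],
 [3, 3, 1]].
||A||_2 ≈ 9.7427 (= sqrt(largest eigenvalue of A^T A))

||A||_2 = sigma_max(A) = sqrt(lambda_max(A^T A)). Form the symmetric matrix M = A^T A =
[[43, 9, 43],
 [9, 43, 13],
 [43, 13, 51]].
Its characteristic polynomial (trace, sum of principal 2x2 minors, determinant of M give the coefficients) is
  p(λ) = det(λ I - M) = λ^3 - 137λ^2 + 4136λ - 13456.
No integer candidate from the rational root theorem (±divisors of 13456) is a root, so the roots are irrational. The cubic discriminant is Δ = 32015526912 > 0, so there are three distinct real roots. p(3) = -2254 and p(4) = 960 have opposite signs, so a root lies in (3, 4); Newton's method refines it to λ ≈ 3.6929. p(38) = 756 and p(39) = -1210 have opposite signs, so a root lies in (38, 39); Newton's method refines it to λ ≈ 38.3871. p(94) = -4620 and p(95) = 414 have opposite signs, so a root lies in (94, 95); Newton's method refines it to λ ≈ 94.9199. Check (Vieta): the three roots sum to 137, matching tr M = 137.
So the eigenvalues of A^T A are ≈ 3.6929, 38.3871, 94.9199 (all ≥ 0, as they must be for A^T A). The largest is λ_max ≈ 94.9199, hence ||A||_2 = sqrt(λ_max) ≈ 9.7427.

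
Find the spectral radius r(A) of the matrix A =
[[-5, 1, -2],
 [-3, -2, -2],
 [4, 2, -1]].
r(A) ≈ 4.2927

The eigenvalues of A are the roots of its characteristic polynomial. With M = A (coefficients from the trace, the sum of principal 2x2 minors, and det A):
  p(λ) = det(λ I - M) = λ^3 + 8λ^2 + 32λ + 45.
No integer candidate from the rational root theorem (±divisors of 45) is a root, so the roots are irrational. The cubic discriminant is Δ = -5011 < 0, so there is one real root and a complex-conjugate pair. p(-3) = -6 and p(-2) = 5 have opposite signs, so a root lies in (-3, -2); Newton's method refines it to λ ≈ -2.442. Dividing out (λ - (-2.442)) leaves approximately λ^2 + 5.558λ + 18.4273. For λ^2 + 5.558λ + 18.4273 the discriminant is -42.818. It is negative, so the remaining roots are the complex-conjugate pair λ ≈ -2.779 ± 3.2718i. Their product equals the constant term, so |λ|^2 ≈ 18.4273 and |λ| ≈ 4.2927.
Thus the eigenvalues (to 4 decimals) are -2.442 (modulus 2.442); -2.779 ± 3.2718i (modulus 4.2927). The spectral radius is the largest modulus: r(A) ≈ 4.2927. (Cross-check: r(A) ≤ ||A||_2 ≈ 7.4096; equality holds whenever A is normal, though it can also hold for some non-normal A.)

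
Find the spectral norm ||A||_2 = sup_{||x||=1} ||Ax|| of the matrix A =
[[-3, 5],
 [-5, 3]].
||A||_2 = 8 (= sqrt(largest eigenvalue of A^T A))

||A||_2 = sigma_max(A) = sqrt(lambda_max(A^T A)). Form the symmetric matrix M = A^T A =
[[34, -30],
 [-30, 34]].
Its characteristic polynomial (trace, determinant of M give the coefficients) is
  p(λ) = det(λ I - M) = λ^2 - 68λ + 256.
For λ^2 - 68λ + 256 the discriminant is 3600. It is a perfect square (60^2), so the roots are rational: λ = (68 ± 60)/2 = 64, 4.
So the eigenvalues of A^T A are ≈ 4, 64 (all ≥ 0, as they must be for A^T A). The largest is λ_max = 64, hence ||A||_2 = sqrt(λ_max) = 8.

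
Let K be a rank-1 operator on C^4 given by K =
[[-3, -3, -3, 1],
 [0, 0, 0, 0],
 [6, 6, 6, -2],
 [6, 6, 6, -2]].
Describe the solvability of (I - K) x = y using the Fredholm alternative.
(I - K) is singular (det(I - K) = 0, i.e. 1 ∈ sigma(K)). (I - K) x = y is solvable iff y ⊥ ker((I - K)^*) = span{(-3, -3, -3, 1)}, i.e. iff -3y_1 - 3y_2 - 3y_3 + y_4 = 0. When solvable, the solutions are x = y + c·(1, 0, -2, -2), c arbitrary (ker(I - K) = span{(1, 0, -2, -2)}, dimension 1).

K has rank 1, so it is an outer product K = u v^T: every row of K is a multiple of one row vector. Reading off the entries, u = (1, 0, -2, -2) and v = (-3, -3, -3, 1) (row i of K equals u_i·v^T). A rank-one matrix u v^T satisfies K u = u (v·u) and kills the (3)-dimensional subspace v^⊥, so its characteristic polynomial is lambda^3 (lambda - v·u) with v·u = tr K = 1. Hence the eigenvalues of I - K are 1 (multiplicity 3) and 1 - (1) = 0, so det(I - K) = 0. (Direct check: I - K =
[[4, 3, 3, -1],
 [0, 1, 0, 0],
 [-6, -6, -5, 2],
 [-6, -6, -6, 3]]
has determinant 0.) So 1 is an eigenvalue of K and (I - K) is not invertible. The finite-dimensional Fredholm alternative says: either (I - K) is invertible, or ker(I - K) ≠ {0} and then range(I - K) = ker((I - K)^*)^⊥, with dim ker(I - K) = dim ker((I - K)^*). We are in the second case, so we need both kernels. Kernel of I - K: (I - K) u = u - u (v·u) = u - u = 0, so ker(I - K) = span{u} = span{(1, 0, -2, -2)} (it is exactly 1-dimensional because rank(I - K) = 3). Kernel of the adjoint: K is real, so (I - K)^* = I - K^T = I - v u^T, and (I - v u^T) v = v - v (u·v) = 0; hence ker((I - K)^*) = span{v} = span{(-3, -3, -3, 1)}. Therefore (I - K) x = y is solvable iff <y, v> = 0, i.e. iff -3y_1 - 3y_2 - 3y_3 + y_4 = 0. When this holds, K y = u (v·y) = 0, so (I - K) y = y and x = y is a particular solution; the full solution set is the line x = y + c·u = y + c·(1, 0, -2, -2), c ∈ C.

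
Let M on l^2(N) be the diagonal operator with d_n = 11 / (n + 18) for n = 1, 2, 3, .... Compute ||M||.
||M|| = 11/19 (attained at n = 1)

For M diagonal, ||M|| = sup_n |d_n| = sup_n 11/(n + 18). This is positive and strictly decreasing in n, so the supremum is attained at n = 1: d_1 = 11/(1 + 18) = 11/19. Hence ||M|| = 11/19.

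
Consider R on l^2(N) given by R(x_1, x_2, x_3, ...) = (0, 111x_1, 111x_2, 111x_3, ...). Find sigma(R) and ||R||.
sigma(R) = closed disk {z in C : |z| ≤ 111}; ||R|| = 111

Note R = 111·U where U is the unit right shift (U x)_k = x_{k-1} (with x_0 := 0); so ||R|| = 111||U|| and sigma(R) = 111·sigma(U). ||R x||^2 = sum_{k≥1} |111x_k|^2 = 12321||x||^2, so ||R|| = 111 and sigma(R) ⊂ {|z| ≤ 111}. For any |lambda| < 111, the equation (R - lambda I) x = 0 forces x_1 = 0, then 111x_k = lambda x_{k+1} ⇒ x = 0, so R has no eigenvalues. But (R - lambda I) is not surjective for |lambda| < 111: solving (R - lambda I) x = e_1 would require x_n proportional to (lambda/111)^(-n), which is not in l^2. So every |lambda| < 111 lies in the residual spectrum. The boundary |lambda| = 111 is in the approximate point spectrum (the spectrum is closed). Hence sigma(R) is the closed disk of radius 111.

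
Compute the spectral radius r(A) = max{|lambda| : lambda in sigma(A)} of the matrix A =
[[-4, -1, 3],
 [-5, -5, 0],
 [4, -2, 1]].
r(A) = (3 + sqrt(93))/2 ≈ 6.3218

The eigenvalues of A are the roots of its characteristic polynomial. With M = A (coefficients from the trace, the sum of principal 2x2 minors, and det A):
  p(λ) = det(λ I - M) = λ^3 + 8λ^2 - 6λ - 105.
By the rational root theorem any rational root is an integer divisor of 105. Testing λ = -5: p(-5) = -125 + 200 + 30 - 105 = 0, so λ = -5 is a root. Dividing out (λ + 5) leaves p(λ) = (λ + 5)(λ^2 + 3λ - 21). For λ^2 + 3λ - 21 the discriminant is 93. It is nonnegative but not a perfect square, so the roots are real and irrational: λ = (-3 ± sqrt(93))/2 ≈ 3.3218, -6.3218.
Thus the eigenvalues (to 4 decimals) are 3.3218 (modulus 3.3218); -6.3218 (modulus 6.3218); -5 (modulus 5). The spectral radius is the largest modulus: r(A) = (3 + sqrt(93))/2 ≈ 6.3218. (Cross-check: r(A) ≤ ||A||_2 ≈ 8.3633; equality holds whenever A is normal, though it can also hold for some non-normal A.)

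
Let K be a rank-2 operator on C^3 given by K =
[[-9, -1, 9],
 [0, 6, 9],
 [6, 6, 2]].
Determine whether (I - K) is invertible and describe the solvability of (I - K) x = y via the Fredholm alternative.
(I - K) is invertible (det(I - K) = -166 ≠ 0), so for every y in C^3 the equation (I - K) x = y has a unique solution.

K has rank 2 and factors as K = U V^T = u1 v1^T + u2 v2^T with u1 = (3, 0, -2), v1 = (-3, -1, 2), u2 = (1, 3, 2), v2 = (0, 2, 3) (multiplying out reproduces the displayed K). The nonzero eigenvalues of U V^T coincide with those of the 2 x 2 matrix G = V^T U = [[v1·u1, v1·u2], [v2·u1, v2·u2]] = [[-13, -2], [-6, 12]], and by the Sylvester determinant identity det(I_3 - U V^T) = det(I_2 - V^T U) = det([[14, 2], [6, -11]]) = (14)(-11) - (2)(6) = -166. (Direct check: I - K =
[[10, 1, -9],
 [0, -5, -9],
 [-6, -6, -1]]
has determinant -166.) The finite-dimensional Fredholm alternative says: either (I - K) is invertible, or ker(I - K) ≠ {0} and then range(I - K) = ker((I - K)^*)^⊥, with dim ker(I - K) = dim ker((I - K)^*). Since det(I - K) ≠ 0, 1 is not an eigenvalue of K and ker(I - K) = {0}, so we are in the first case: for every y there is a unique x = (I - K)^(-1) y. (Explicitly, by the Woodbury identity, (I - U V^T)^(-1) = I + U (I_2 - G)^(-1) V^T.)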